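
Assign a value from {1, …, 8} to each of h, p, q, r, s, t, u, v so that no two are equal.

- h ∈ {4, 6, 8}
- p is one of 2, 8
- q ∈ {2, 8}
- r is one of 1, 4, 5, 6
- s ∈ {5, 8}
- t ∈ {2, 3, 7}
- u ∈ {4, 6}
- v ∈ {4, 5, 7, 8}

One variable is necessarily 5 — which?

s

Among the 8 variables, 1 fits only r (and all 8 values in {1, 2, 3, 4, 5, 6, 7, 8} must be used), so r = 1.
Among the 7 still-open variables, 3 fits only t (and all 7 values in {2, 3, 4, 5, 6, 7, 8} must be used), so t = 3.
The 6 still-open variables together cover exactly {2, 4, 5, 6, 7, 8} — 6 values for 6 variables — and 7 appears only in v's list, so v = 7.
Among the 5 still-open variables, 5 fits only s (and all 5 values in {2, 4, 5, 6, 8} must be used), so s = 5.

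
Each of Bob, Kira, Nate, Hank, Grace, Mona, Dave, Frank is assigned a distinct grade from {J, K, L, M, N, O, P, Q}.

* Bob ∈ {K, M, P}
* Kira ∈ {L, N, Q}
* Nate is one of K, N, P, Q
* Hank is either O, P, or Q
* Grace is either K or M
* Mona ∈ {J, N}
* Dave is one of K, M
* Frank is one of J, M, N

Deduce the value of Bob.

Among the 8 variables, L fits only Kira (and all 8 values in {J, K, L, M, N, O, P, Q} must be used), so Kira = L.
The 7 still-open variables draw from only 7 values {J, K, M, N, O, P, Q}, so each is used; only Hank can be O, hence Hank = O.
The 6 still-open variables draw from only 6 values {J, K, M, N, P, Q}, so each is used; only Nate can be Q, hence Nate = Q.
The 5 still-open variables together cover exactly {J, K, M, N, P} — 5 values for 5 variables — and P appears only in Bob's list, so Bob = P.

P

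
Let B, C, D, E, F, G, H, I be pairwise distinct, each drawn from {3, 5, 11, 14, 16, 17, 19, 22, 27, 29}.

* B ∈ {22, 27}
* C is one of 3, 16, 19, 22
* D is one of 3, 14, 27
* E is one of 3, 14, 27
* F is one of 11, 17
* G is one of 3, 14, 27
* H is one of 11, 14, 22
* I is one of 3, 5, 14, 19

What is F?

D, E, G share exactly the 3 values {3, 14, 27}; by pigeonhole those values go to them, so strike 3, 14, 27 from B, C, H, I.
B has just one choice, so B = 22. Strike 22 from C, H.
H must be 11 (only option left). Remove 11 from F.
So F = 17.

17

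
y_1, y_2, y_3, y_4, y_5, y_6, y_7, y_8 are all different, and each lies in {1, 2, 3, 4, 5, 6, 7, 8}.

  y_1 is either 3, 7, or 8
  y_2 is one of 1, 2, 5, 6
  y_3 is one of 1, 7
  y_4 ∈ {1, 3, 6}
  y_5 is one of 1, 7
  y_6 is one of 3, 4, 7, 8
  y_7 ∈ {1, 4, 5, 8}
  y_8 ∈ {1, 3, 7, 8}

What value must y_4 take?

The 8 variables draw from only 8 values {1, 2, 3, 4, 5, 6, 7, 8}, so each is used; only y_2 can be 2, hence y_2 = 2.
The 7 still-open variables draw from only 7 values {1, 3, 4, 5, 6, 7, 8}, so each is used; only y_7 can be 5, hence y_7 = 5.
The 6 still-open variables together cover exactly {1, 3, 4, 6, 7, 8} — 6 values for 6 variables — and 4 appears only in y_6's list, so y_6 = 4.
Among the 5 still-open variables, 6 fits only y_4 (and all 5 values in {1, 3, 6, 7, 8} must be used), so y_4 = 6.

6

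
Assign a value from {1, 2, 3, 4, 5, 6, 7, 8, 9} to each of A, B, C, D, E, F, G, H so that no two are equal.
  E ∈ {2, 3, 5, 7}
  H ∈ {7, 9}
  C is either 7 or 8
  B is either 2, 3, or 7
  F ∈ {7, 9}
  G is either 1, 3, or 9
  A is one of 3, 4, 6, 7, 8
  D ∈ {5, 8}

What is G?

The 2 variables F and H are confined to {7, 9}, which locks those values in; drop them from A, B, C, E, G.
C's domain is down to {8}, so C = 8. Strike 8 from A, D.
D's domain is down to {5}, so D = 5. Remove 5 from E.
B and E between them cover only {2, 3} — a naked pair. Remove those values from A, G.
So G = 1.

1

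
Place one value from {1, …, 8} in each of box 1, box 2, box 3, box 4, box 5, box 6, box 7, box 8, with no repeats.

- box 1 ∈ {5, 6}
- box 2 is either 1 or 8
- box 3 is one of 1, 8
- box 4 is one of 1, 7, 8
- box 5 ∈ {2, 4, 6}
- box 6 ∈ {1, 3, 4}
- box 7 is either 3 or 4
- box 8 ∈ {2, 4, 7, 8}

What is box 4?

7

The 8 variables draw from only 8 values {1, 2, 3, 4, 5, 6, 7, 8}, so each is used; only box 1 can be 5, hence box 1 = 5.
The 7 still-open variables draw from only 7 values {1, 2, 3, 4, 6, 7, 8}, so each is used; only box 5 can be 6, hence box 5 = 6.
The 6 still-open variables draw from only 6 values {1, 2, 3, 4, 7, 8}, so each is used; only box 8 can be 2, hence box 8 = 2.
Among the 5 still-open variables, 7 fits only box 4 (and all 5 values in {1, 3, 4, 7, 8} must be used), so box 4 = 7.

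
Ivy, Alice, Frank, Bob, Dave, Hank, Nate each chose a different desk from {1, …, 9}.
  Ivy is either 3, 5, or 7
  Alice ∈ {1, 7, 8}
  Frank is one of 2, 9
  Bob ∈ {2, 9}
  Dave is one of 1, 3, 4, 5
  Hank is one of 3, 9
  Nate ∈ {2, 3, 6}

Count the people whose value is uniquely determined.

2

Frank and Bob share exactly the 2 values {2, 9}; by pigeonhole those values go to them, so strike 2, 9 from Hank, Nate.
Hank's domain is down to {3}, so Hank = 3. Strike 3 from Ivy, Dave, Nate.
That leaves Nate = 6.
Determined: Hank=3, Nate=6. The other people each still have more than one consistent value. That makes 2.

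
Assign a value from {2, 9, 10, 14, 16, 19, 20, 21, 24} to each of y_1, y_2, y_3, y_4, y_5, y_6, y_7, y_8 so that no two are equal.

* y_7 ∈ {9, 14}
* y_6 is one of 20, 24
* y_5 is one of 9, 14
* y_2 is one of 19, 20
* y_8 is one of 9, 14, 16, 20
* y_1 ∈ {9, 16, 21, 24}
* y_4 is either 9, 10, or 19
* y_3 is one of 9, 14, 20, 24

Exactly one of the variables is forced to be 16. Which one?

The 8 variables draw from only 8 values {9, 10, 14, 16, 19, 20, 21, 24}, so each is used; only y_4 can be 10, hence y_4 = 10.
The 7 still-open variables draw from only 7 values {9, 14, 16, 19, 20, 21, 24}, so each is used; only y_2 can be 19, hence y_2 = 19.
Among the 6 still-open variables, 21 fits only y_1 (and all 6 values in {9, 14, 16, 20, 21, 24} must be used), so y_1 = 21.
The 5 still-open variables draw from only 5 values {9, 14, 16, 20, 24}, so each is used; only y_8 can be 16, hence y_8 = 16.

y_8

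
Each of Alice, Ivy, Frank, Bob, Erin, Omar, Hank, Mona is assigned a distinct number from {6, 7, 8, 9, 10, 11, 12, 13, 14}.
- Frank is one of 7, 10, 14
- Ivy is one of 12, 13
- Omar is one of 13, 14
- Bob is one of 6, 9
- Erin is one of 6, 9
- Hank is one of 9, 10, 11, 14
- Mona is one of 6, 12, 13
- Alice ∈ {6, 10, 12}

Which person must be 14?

Omar

The 8 variables draw from only 8 values {6, 7, 9, 10, 11, 12, 13, 14}, so each is used; only Frank can be 7, hence Frank = 7.
The 7 still-open variables together cover exactly {6, 9, 10, 11, 12, 13, 14} — 7 values for 7 variables — and 11 appears only in Hank's list, so Hank = 11.
Among the 6 still-open variables, 10 fits only Alice (and all 6 values in {6, 9, 10, 12, 13, 14} must be used), so Alice = 10.
The 5 still-open variables draw from only 5 values {6, 9, 12, 13, 14}, so each is used; only Omar can be 14, hence Omar = 14.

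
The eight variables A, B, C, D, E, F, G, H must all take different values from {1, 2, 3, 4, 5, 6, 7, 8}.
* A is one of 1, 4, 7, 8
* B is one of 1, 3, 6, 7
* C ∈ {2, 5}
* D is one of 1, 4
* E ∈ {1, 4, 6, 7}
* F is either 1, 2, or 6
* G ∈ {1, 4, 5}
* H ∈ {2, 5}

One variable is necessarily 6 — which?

The 8 variables together cover exactly {1, 2, 3, 4, 5, 6, 7, 8} — 8 values for 8 variables — and 3 appears only in B's list, so B = 3.
The 7 still-open variables together cover exactly {1, 2, 4, 5, 6, 7, 8} — 7 values for 7 variables — and 8 appears only in A's list, so A = 8.
Among the 6 still-open variables, 7 fits only E (and all 6 values in {1, 2, 4, 5, 6, 7} must be used), so E = 7.
The 5 still-open variables draw from only 5 values {1, 2, 4, 5, 6}, so each is used; only F can be 6, hence F = 6.

F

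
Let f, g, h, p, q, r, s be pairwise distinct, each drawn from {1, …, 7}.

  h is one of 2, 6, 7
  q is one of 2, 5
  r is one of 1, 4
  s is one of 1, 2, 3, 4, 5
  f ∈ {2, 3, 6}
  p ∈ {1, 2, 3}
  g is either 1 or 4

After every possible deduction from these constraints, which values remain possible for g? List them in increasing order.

1, 4

Among the 7 variables, 7 fits only h (and all 7 values in {1, 2, 3, 4, 5, 6, 7} must be used), so h = 7.
Among the 6 still-open variables, 6 fits only f (and all 6 values in {1, 2, 3, 4, 5, 6} must be used), so f = 6.
The 2 variables g and r are confined to {1, 4}, which locks those values in; drop them from p, s.
No further eliminations apply; g can still be any of 1, 4.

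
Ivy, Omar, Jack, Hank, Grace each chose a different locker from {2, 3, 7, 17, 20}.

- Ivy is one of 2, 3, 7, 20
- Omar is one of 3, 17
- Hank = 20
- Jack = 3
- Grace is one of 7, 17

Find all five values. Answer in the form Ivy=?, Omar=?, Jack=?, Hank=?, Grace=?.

Ivy=2, Omar=17, Jack=3, Hank=20, Grace=7

Jack has just one choice, so Jack = 3. So Ivy, Omar can't be 3.
Hank has just one choice, so Hank = 20. Strike 20 from Ivy.
Omar must be 17 (only option left). Remove 17 from Grace.
Grace has just one choice, so Grace = 7. Strike 7 from Ivy.
Ivy's domain is down to {2}, so Ivy = 2.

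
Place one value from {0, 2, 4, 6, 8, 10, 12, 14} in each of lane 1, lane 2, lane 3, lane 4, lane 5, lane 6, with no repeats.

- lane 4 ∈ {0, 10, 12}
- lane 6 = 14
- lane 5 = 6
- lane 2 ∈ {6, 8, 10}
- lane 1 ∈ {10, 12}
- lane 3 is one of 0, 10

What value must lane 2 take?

lane 5 must be 6 (only option left). Remove 6 from lane 2.
lane 6's domain is down to {14}, so lane 6 = 14.
The 4 still-open variables together cover exactly {0, 8, 10, 12} — 4 values for 4 variables — and 8 appears only in lane 2's list, so lane 2 = 8.

8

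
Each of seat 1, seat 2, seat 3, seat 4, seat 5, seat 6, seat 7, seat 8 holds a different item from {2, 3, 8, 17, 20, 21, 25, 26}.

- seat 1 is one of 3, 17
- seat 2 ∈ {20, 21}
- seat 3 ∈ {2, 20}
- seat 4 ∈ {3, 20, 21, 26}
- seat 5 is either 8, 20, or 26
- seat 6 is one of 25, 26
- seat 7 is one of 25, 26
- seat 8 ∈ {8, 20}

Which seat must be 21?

The 8 variables together cover exactly {2, 3, 8, 17, 20, 21, 25, 26} — 8 values for 8 variables — and 2 appears only in seat 3's list, so seat 3 = 2.
Among the 7 still-open variables, 17 fits only seat 1 (and all 7 values in {3, 8, 17, 20, 21, 25, 26} must be used), so seat 1 = 17.
Among the 6 still-open variables, 3 fits only seat 4 (and all 6 values in {3, 8, 20, 21, 25, 26} must be used), so seat 4 = 3.
The 5 still-open variables draw from only 5 values {8, 20, 21, 25, 26}, so each is used; only seat 2 can be 21, hence seat 2 = 21.

seat 2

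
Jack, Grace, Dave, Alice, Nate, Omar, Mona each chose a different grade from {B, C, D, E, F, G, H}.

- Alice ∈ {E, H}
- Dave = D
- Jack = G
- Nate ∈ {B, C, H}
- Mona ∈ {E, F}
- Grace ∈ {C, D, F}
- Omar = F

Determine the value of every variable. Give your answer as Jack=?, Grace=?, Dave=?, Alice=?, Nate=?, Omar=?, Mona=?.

Jack=G, Grace=C, Dave=D, Alice=H, Nate=B, Omar=F, Mona=E

Jack must be G (only option left).
Dave's domain is down to {D}, so Dave = D. So Grace can't be D.
Omar must be F (only option left). Remove F from Grace, Mona.
Mona's domain is down to {E}, so Mona = E. Strike E from Alice.
Grace's domain is down to {C}, so Grace = C. Eliminate C elsewhere: Nate.
Alice has just one choice, so Alice = H. So Nate can't be H.
Nate's domain is down to {B}, so Nate = B.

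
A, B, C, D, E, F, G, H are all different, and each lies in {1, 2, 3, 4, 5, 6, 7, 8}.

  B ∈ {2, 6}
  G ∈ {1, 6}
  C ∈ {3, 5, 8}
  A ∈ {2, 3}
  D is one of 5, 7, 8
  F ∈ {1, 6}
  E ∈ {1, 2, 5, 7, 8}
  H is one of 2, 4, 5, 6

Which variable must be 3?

The 8 variables draw from only 8 values {1, 2, 3, 4, 5, 6, 7, 8}, so each is used; only H can be 4, hence H = 4.
F and G share exactly the 2 values {1, 6}; by pigeonhole those values go to them, so strike 1, 6 from B, E.
B has just one choice, so B = 2. So A, E can't be 2.
So 3 goes to A.

A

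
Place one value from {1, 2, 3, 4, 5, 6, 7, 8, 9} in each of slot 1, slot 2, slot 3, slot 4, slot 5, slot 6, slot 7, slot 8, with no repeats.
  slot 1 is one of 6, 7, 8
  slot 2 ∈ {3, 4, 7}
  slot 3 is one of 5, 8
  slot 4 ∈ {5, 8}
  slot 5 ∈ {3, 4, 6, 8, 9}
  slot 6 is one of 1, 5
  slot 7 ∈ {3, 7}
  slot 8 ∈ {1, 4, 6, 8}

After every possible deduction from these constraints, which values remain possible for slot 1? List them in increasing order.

The 8 variables draw from only 8 values {1, 3, 4, 5, 6, 7, 8, 9}, so each is used; only slot 5 can be 9, hence slot 5 = 9.
slot 3 and slot 4 between them cover only {5, 8} — a naked pair. Remove those values from slot 1, slot 6, slot 8.
slot 6 must be 1 (only option left). So slot 8 can't be 1.
No further eliminations apply; slot 1 can still be any of 6, 7.

6, 7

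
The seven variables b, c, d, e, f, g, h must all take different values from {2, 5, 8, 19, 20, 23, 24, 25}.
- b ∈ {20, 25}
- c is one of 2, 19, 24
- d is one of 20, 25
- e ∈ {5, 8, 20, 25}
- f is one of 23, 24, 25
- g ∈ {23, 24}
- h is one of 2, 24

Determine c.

19

b and d between them cover only {20, 25} — a naked pair. Remove those values from e, f.
f and g share exactly the 2 values {23, 24}; by pigeonhole those values go to them, so strike 23, 24 from c, h.
h must be 2 (only option left). So c can't be 2.
So c = 19.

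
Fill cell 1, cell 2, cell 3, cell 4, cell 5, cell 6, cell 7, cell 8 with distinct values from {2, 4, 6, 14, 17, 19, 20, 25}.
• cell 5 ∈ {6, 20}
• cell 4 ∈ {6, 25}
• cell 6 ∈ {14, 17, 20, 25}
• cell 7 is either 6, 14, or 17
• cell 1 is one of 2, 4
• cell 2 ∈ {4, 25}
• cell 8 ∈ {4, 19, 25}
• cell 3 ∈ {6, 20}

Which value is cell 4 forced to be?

The 8 variables draw from only 8 values {2, 4, 6, 14, 17, 19, 20, 25}, so each is used; only cell 1 can be 2, hence cell 1 = 2.
The 7 still-open variables draw from only 7 values {4, 6, 14, 17, 19, 20, 25}, so each is used; only cell 8 can be 19, hence cell 8 = 19.
The 6 still-open variables draw from only 6 values {4, 6, 14, 17, 20, 25}, so each is used; only cell 2 can be 4, hence cell 2 = 4.
cell 3 and cell 5 share exactly the 2 values {6, 20}; by pigeonhole those values go to them, so strike 6, 20 from cell 4, cell 6, cell 7.
So cell 4 = 25.

25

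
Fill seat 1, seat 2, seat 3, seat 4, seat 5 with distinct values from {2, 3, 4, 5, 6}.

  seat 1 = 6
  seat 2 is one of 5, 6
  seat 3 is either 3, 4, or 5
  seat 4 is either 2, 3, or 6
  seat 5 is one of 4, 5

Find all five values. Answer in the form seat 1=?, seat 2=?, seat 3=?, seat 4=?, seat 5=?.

seat 1=6, seat 2=5, seat 3=3, seat 4=2, seat 5=4

seat 1's domain is down to {6}, so seat 1 = 6. Eliminate 6 elsewhere: seat 2, seat 4.
seat 2 has just one choice, so seat 2 = 5. So seat 3, seat 5 can't be 5.
seat 5 has just one choice, so seat 5 = 4. Remove 4 from seat 3.
That leaves seat 3 = 3. Eliminate 3 elsewhere: seat 4.
seat 4's domain is down to {2}, so seat 4 = 2.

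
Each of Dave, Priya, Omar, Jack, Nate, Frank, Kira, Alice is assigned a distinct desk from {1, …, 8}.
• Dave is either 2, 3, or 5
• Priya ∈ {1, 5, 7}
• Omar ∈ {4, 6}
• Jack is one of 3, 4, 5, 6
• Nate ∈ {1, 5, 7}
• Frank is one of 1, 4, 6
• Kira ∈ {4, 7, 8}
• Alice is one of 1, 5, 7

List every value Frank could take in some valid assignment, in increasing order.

The 8 variables draw from only 8 values {1, 2, 3, 4, 5, 6, 7, 8}, so each is used; only Dave can be 2, hence Dave = 2.
The 7 still-open variables together cover exactly {1, 3, 4, 5, 6, 7, 8} — 7 values for 7 variables — and 3 appears only in Jack's list, so Jack = 3.
Among the 6 still-open variables, 8 fits only Kira (and all 6 values in {1, 4, 5, 6, 7, 8} must be used), so Kira = 8.
The 3 variables Priya, Nate, Alice are confined to {1, 5, 7}, which locks those values in; drop them from Frank.
No further eliminations apply; Frank can still be any of 4, 6.

4, 6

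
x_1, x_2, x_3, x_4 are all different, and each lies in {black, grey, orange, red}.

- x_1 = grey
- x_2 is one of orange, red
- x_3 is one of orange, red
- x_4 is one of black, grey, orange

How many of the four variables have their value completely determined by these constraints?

2

x_1 has just one choice, so x_1 = grey. Remove grey from x_4.
Among the 3 still-open variables, black fits only x_4 (and all 3 values in {black, orange, red} must be used), so x_4 = black.
Determined: x_1=grey, x_4=black. The other variables each still have more than one consistent value. That makes 2.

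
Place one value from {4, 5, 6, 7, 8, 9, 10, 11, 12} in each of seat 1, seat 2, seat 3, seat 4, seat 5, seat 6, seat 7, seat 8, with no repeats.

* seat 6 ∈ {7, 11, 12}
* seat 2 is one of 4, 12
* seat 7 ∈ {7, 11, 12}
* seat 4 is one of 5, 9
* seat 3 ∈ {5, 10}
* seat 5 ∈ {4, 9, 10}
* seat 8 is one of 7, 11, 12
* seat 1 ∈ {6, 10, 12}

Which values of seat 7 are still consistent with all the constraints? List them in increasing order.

7, 11, 12

The 8 variables together cover exactly {4, 5, 6, 7, 9, 10, 11, 12} — 8 values for 8 variables — and 6 appears only in seat 1's list, so seat 1 = 6.
The 3 variables seat 6, seat 7, seat 8 are confined to {7, 11, 12}, which locks those values in; drop them from seat 2.
seat 2 has just one choice, so seat 2 = 4. So seat 5 can't be 4.
No further eliminations apply; seat 7 can still be any of 7, 11, 12.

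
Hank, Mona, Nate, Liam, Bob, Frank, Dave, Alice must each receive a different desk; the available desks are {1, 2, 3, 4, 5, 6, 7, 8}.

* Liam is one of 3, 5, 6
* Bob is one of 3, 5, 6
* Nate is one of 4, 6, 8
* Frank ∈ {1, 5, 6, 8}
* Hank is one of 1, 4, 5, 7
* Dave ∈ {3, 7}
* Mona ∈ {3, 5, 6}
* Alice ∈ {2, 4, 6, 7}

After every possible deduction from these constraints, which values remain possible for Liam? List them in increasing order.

3, 5, 6

Among the 8 variables, 2 fits only Alice (and all 8 values in {1, 2, 3, 4, 5, 6, 7, 8} must be used), so Alice = 2.
Mona, Liam, Bob share exactly the 3 values {3, 5, 6}; by pigeonhole those values go to them, so strike 3, 5, 6 from Hank, Nate, Frank, Dave.
Dave must be 7 (only option left). Remove 7 from Hank.
No further eliminations apply; Liam can still be any of 3, 5, 6.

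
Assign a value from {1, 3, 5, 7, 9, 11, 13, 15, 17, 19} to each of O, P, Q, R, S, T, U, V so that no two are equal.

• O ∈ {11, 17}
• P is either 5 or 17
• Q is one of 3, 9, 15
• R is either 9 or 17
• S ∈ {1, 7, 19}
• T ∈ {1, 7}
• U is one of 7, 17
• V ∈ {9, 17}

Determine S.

19

R and V between them cover only {9, 17} — a naked pair. Remove those values from O, P, Q, U.
O must be 11 (only option left).
P's domain is down to {5}, so P = 5.
U's domain is down to {7}, so U = 7. Eliminate 7 elsewhere: S, T.
T has just one choice, so T = 1. Remove 1 from S.
So S = 19.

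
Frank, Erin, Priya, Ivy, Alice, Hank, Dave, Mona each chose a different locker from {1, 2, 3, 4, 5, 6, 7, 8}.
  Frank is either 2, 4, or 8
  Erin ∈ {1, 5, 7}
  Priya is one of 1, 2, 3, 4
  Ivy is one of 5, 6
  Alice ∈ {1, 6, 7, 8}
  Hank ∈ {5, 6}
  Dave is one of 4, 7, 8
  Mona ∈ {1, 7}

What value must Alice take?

Among the 8 variables, 3 fits only Priya (and all 8 values in {1, 2, 3, 4, 5, 6, 7, 8} must be used), so Priya = 3.
Among the 7 still-open variables, 2 fits only Frank (and all 7 values in {1, 2, 4, 5, 6, 7, 8} must be used), so Frank = 2.
The 6 still-open variables together cover exactly {1, 4, 5, 6, 7, 8} — 6 values for 6 variables — and 4 appears only in Dave's list, so Dave = 4.
The 5 still-open variables together cover exactly {1, 5, 6, 7, 8} — 5 values for 5 variables — and 8 appears only in Alice's list, so Alice = 8.

8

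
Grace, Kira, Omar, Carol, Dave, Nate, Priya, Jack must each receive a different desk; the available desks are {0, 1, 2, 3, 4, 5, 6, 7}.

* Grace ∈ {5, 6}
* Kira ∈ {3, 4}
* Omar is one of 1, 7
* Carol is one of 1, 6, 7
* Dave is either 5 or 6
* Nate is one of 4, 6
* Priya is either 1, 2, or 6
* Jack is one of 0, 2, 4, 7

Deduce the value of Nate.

4

The 8 variables draw from only 8 values {0, 1, 2, 3, 4, 5, 6, 7}, so each is used; only Jack can be 0, hence Jack = 0.
The 7 still-open variables draw from only 7 values {1, 2, 3, 4, 5, 6, 7}, so each is used; only Priya can be 2, hence Priya = 2.
The 6 still-open variables draw from only 6 values {1, 3, 4, 5, 6, 7}, so each is used; only Kira can be 3, hence Kira = 3.
Among the 5 still-open variables, 4 fits only Nate (and all 5 values in {1, 4, 5, 6, 7} must be used), so Nate = 4.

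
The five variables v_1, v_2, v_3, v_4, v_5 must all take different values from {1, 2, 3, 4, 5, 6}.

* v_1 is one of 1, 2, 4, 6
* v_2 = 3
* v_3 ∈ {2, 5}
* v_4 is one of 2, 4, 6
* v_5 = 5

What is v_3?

v_2 has just one choice, so v_2 = 3.
That leaves v_5 = 5. Eliminate 5 elsewhere: v_3.
So v_3 = 2.

2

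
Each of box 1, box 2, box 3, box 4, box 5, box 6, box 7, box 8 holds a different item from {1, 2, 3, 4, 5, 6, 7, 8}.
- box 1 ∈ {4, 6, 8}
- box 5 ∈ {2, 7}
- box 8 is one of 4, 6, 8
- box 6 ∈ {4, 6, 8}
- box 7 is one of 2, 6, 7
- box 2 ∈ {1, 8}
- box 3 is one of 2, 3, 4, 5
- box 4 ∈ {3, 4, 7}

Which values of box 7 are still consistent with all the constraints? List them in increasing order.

The 8 variables together cover exactly {1, 2, 3, 4, 5, 6, 7, 8} — 8 values for 8 variables — and 1 appears only in box 2's list, so box 2 = 1.
The 7 still-open variables together cover exactly {2, 3, 4, 5, 6, 7, 8} — 7 values for 7 variables — and 5 appears only in box 3's list, so box 3 = 5.
The 6 still-open variables together cover exactly {2, 3, 4, 6, 7, 8} — 6 values for 6 variables — and 3 appears only in box 4's list, so box 4 = 3.
box 1, box 6, box 8 share exactly the 3 values {4, 6, 8}; by pigeonhole those values go to them, so strike 4, 6, 8 from box 7.
No further eliminations apply; box 7 can still be any of 2, 7.

2, 7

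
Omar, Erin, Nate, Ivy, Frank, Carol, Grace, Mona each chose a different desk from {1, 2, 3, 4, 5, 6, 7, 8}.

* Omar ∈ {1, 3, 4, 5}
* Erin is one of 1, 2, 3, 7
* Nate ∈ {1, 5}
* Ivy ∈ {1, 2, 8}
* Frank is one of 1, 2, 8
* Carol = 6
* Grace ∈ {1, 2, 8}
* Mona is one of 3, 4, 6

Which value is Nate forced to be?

5

Carol's domain is down to {6}, so Carol = 6. Strike 6 from Mona.
The 7 still-open variables together cover exactly {1, 2, 3, 4, 5, 7, 8} — 7 values for 7 variables — and 7 appears only in Erin's list, so Erin = 7.
Ivy, Frank, Grace between them cover only {1, 2, 8} — a naked triple. Remove those values from Omar, Nate.
So Nate = 5.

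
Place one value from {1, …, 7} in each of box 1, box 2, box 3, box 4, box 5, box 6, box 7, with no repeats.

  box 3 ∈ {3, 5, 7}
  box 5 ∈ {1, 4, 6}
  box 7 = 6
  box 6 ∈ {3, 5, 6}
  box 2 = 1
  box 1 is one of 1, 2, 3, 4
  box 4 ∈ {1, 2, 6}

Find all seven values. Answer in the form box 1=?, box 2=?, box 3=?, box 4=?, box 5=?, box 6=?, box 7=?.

box 1=3, box 2=1, box 3=7, box 4=2, box 5=4, box 6=5, box 7=6

box 2 must be 1 (only option left). Strike 1 from box 1, box 4, box 5.
That leaves box 7 = 6. Eliminate 6 elsewhere: box 4, box 5, box 6.
box 4's domain is down to {2}, so box 4 = 2. Remove 2 from box 1.
That leaves box 5 = 4. Eliminate 4 elsewhere: box 1.
box 1 has just one choice, so box 1 = 3. Eliminate 3 elsewhere: box 3, box 6.
box 6 must be 5 (only option left). Remove 5 from box 3.
box 3's domain is down to {7}, so box 3 = 7.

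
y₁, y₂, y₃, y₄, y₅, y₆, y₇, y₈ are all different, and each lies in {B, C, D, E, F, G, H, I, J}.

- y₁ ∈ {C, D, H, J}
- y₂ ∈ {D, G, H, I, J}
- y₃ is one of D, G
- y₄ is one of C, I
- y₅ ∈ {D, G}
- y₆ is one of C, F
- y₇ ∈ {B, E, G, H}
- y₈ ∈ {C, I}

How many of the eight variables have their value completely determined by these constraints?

y₃ and y₅ between them cover only {D, G} — a naked pair. Remove those values from y₁, y₂, y₇.
y₄ and y₈ between them cover only {C, I} — a naked pair. Remove those values from y₁, y₂, y₆.
y₆'s domain is down to {F}, so y₆ = F.
y₁ and y₂ between them cover only {H, J} — a naked pair. Remove those values from y₇.
Determined: y₆=F. The other variables each still have more than one consistent value. That makes 1.

1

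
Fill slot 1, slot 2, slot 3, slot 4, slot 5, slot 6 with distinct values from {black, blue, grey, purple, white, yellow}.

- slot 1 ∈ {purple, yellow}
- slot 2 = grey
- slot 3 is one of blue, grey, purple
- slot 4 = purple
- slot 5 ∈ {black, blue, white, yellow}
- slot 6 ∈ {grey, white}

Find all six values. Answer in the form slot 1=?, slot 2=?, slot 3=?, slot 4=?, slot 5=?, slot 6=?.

slot 1=yellow, slot 2=grey, slot 3=blue, slot 4=purple, slot 5=black, slot 6=white

slot 2 has just one choice, so slot 2 = grey. Eliminate grey elsewhere: slot 3, slot 6.
slot 4's domain is down to {purple}, so slot 4 = purple. Strike purple from slot 1, slot 3.
slot 6 has just one choice, so slot 6 = white. So slot 5 can't be white.
That leaves slot 1 = yellow. Eliminate yellow elsewhere: slot 5.
That leaves slot 3 = blue. Eliminate blue elsewhere: slot 5.
slot 5 has just one choice, so slot 5 = black.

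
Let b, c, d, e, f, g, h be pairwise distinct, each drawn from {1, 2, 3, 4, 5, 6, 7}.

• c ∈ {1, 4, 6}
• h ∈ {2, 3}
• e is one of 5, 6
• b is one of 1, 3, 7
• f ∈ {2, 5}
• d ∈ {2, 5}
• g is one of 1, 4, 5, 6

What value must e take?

6

The 7 variables draw from only 7 values {1, 2, 3, 4, 5, 6, 7}, so each is used; only b can be 7, hence b = 7.
The 6 still-open variables draw from only 6 values {1, 2, 3, 4, 5, 6}, so each is used; only h can be 3, hence h = 3.
d and f share exactly the 2 values {2, 5}; by pigeonhole those values go to them, so strike 2, 5 from e, g.
So e = 6.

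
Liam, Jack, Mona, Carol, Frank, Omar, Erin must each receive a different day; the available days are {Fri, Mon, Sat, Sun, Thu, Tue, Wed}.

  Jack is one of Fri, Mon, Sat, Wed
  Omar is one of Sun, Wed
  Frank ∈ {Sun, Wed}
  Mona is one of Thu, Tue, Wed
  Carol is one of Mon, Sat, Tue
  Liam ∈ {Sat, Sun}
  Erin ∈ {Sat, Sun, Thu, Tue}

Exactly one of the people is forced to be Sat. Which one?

Liam

Among the 7 variables, Fri fits only Jack (and all 7 values in {Fri, Mon, Sat, Sun, Thu, Tue, Wed} must be used), so Jack = Fri.
The 6 still-open variables draw from only 6 values {Mon, Sat, Sun, Thu, Tue, Wed}, so each is used; only Carol can be Mon, hence Carol = Mon.
Frank and Omar share exactly the 2 values {Sun, Wed}; by pigeonhole those values go to them, so strike Sun, Wed from Liam, Mona, Erin.
So Sat goes to Liam.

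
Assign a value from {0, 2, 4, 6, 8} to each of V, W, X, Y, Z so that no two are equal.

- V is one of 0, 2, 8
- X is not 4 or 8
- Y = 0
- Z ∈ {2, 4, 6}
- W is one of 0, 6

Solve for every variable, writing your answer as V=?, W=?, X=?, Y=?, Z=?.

V=8, W=6, X=2, Y=0, Z=4

Y must be 0 (only option left). Strike 0 from V, W, X.
That leaves W = 6. Strike 6 from X, Z.
X's domain is down to {2}, so X = 2. So V, Z can't be 2.
Z's domain is down to {4}, so Z = 4.
V must be 8 (only option left).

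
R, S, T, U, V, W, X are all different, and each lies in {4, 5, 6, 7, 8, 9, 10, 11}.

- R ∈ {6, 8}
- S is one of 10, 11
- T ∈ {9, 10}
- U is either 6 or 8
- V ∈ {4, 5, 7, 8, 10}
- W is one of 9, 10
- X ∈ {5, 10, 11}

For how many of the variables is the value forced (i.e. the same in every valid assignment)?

R and U share exactly the 2 values {6, 8}; by pigeonhole those values go to them, so strike 6, 8 from V.
T and W share exactly the 2 values {9, 10}; by pigeonhole those values go to them, so strike 9, 10 from S, V, X.
That leaves S = 11. Remove 11 from X.
X has just one choice, so X = 5. So V can't be 5.
Determined: S=11, X=5. The other variables each still have more than one consistent value. That makes 2.

2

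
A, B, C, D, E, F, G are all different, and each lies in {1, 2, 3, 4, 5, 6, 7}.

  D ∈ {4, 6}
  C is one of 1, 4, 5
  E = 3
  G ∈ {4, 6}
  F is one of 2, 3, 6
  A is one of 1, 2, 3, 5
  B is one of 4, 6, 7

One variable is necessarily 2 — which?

E's domain is down to {3}, so E = 3. Eliminate 3 elsewhere: A, F.
The 6 still-open variables together cover exactly {1, 2, 4, 5, 6, 7} — 6 values for 6 variables — and 7 appears only in B's list, so B = 7.
D and G share exactly the 2 values {4, 6}; by pigeonhole those values go to them, so strike 4, 6 from C, F.

F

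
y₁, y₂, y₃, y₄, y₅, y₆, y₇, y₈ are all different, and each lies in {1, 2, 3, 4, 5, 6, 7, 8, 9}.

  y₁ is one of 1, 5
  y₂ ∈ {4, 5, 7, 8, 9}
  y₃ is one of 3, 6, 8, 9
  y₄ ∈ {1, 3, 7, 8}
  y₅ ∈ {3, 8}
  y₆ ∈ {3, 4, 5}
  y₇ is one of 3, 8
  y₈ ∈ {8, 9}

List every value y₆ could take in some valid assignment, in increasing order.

The 8 variables together cover exactly {1, 3, 4, 5, 6, 7, 8, 9} — 8 values for 8 variables — and 6 appears only in y₃'s list, so y₃ = 6.
The 2 variables y₅ and y₇ are confined to {3, 8}, which locks those values in; drop them from y₂, y₄, y₆, y₈.
y₈ must be 9 (only option left). Eliminate 9 elsewhere: y₂.
No further eliminations apply; y₆ can still be any of 4, 5.

4, 5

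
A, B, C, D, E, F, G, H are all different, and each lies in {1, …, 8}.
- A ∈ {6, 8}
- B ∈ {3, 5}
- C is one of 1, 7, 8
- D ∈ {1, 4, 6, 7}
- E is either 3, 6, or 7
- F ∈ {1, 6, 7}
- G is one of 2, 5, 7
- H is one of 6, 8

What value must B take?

Among the 8 variables, 2 fits only G (and all 8 values in {1, 2, 3, 4, 5, 6, 7, 8} must be used), so G = 2.
Among the 7 still-open variables, 4 fits only D (and all 7 values in {1, 3, 4, 5, 6, 7, 8} must be used), so D = 4.
Among the 6 still-open variables, 5 fits only B (and all 6 values in {1, 3, 5, 6, 7, 8} must be used), so B = 5.

5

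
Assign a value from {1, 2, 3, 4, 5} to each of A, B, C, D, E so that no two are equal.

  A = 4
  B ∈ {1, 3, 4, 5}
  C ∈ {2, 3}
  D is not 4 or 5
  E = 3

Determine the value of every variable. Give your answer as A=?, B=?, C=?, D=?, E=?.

A has just one choice, so A = 4. Strike 4 from B.
E's domain is down to {3}, so E = 3. So B, C, D can't be 3.
C's domain is down to {2}, so C = 2. Strike 2 from D.
D must be 1 (only option left). So B can't be 1.
That leaves B = 5.

A=4, B=5, C=2, D=1, E=3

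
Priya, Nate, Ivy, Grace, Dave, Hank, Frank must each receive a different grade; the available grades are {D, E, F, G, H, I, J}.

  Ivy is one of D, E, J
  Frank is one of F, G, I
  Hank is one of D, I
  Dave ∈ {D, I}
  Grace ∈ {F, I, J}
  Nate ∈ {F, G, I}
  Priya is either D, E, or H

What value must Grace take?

J

The 7 variables together cover exactly {D, E, F, G, H, I, J} — 7 values for 7 variables — and H appears only in Priya's list, so Priya = H.
The 6 still-open variables draw from only 6 values {D, E, F, G, I, J}, so each is used; only Ivy can be E, hence Ivy = E.
The 5 still-open variables together cover exactly {D, F, G, I, J} — 5 values for 5 variables — and J appears only in Grace's list, so Grace = J.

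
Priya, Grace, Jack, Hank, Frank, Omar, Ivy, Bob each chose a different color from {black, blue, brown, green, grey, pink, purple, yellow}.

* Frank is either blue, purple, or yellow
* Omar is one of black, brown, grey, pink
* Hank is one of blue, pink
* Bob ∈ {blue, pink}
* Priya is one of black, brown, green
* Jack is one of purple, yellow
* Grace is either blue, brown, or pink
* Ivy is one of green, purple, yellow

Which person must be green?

The 8 variables draw from only 8 values {black, blue, brown, green, grey, pink, purple, yellow}, so each is used; only Omar can be grey, hence Omar = grey.
The 7 still-open variables together cover exactly {black, blue, brown, green, pink, purple, yellow} — 7 values for 7 variables — and black appears only in Priya's list, so Priya = black.
The 6 still-open variables draw from only 6 values {blue, brown, green, pink, purple, yellow}, so each is used; only Grace can be brown, hence Grace = brown.
The 5 still-open variables together cover exactly {blue, green, pink, purple, yellow} — 5 values for 5 variables — and green appears only in Ivy's list, so Ivy = green.

Ivy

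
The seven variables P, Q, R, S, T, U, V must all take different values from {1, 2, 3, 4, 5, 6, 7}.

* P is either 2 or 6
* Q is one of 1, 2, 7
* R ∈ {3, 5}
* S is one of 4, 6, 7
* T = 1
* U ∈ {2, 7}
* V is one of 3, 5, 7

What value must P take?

T's domain is down to {1}, so T = 1. Remove 1 from Q.
The 6 still-open variables draw from only 6 values {2, 3, 4, 5, 6, 7}, so each is used; only S can be 4, hence S = 4.
Among the 5 still-open variables, 6 fits only P (and all 5 values in {2, 3, 5, 6, 7} must be used), so P = 6.

6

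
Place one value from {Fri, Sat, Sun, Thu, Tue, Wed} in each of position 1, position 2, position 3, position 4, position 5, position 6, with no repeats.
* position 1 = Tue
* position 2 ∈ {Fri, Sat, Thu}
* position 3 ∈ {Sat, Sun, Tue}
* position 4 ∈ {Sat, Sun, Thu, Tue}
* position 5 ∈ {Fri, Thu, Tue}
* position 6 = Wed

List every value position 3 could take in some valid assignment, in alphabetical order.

Sat, Sun

position 1's domain is down to {Tue}, so position 1 = Tue. Strike Tue from position 3, position 4, position 5.
position 6's domain is down to {Wed}, so position 6 = Wed.
No further eliminations apply; position 3 can still be any of Sat, Sun.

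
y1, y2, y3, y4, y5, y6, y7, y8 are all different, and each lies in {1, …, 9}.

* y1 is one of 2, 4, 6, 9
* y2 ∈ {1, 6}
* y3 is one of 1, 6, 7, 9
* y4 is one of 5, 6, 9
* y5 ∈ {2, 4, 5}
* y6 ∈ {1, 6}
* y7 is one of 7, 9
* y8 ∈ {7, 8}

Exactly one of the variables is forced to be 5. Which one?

y4

Among the 8 variables, 8 fits only y8 (and all 8 values in {1, 2, 4, 5, 6, 7, 8, 9} must be used), so y8 = 8.
The 2 variables y2 and y6 are confined to {1, 6}, which locks those values in; drop them from y1, y3, y4.
The 2 variables y3 and y7 are confined to {7, 9}, which locks those values in; drop them from y1, y4.
So 5 goes to y4.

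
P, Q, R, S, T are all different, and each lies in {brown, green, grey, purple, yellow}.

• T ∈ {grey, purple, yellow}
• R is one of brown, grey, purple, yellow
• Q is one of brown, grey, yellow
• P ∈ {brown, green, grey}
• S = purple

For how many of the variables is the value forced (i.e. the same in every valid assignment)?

S has just one choice, so S = purple. Strike purple from R, T.
The 4 still-open variables together cover exactly {brown, green, grey, yellow} — 4 values for 4 variables — and green appears only in P's list, so P = green.
Determined: P=green, S=purple. The other variables each still have more than one consistent value. That makes 2.

2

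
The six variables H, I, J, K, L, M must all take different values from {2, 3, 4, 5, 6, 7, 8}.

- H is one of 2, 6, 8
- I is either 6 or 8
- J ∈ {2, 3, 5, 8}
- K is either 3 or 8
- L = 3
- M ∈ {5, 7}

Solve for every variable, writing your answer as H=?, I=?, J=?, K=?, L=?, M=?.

H=2, I=6, J=5, K=8, L=3, M=7

L's domain is down to {3}, so L = 3. Remove 3 from J, K.
K must be 8 (only option left). Remove 8 from H, I, J.
I has just one choice, so I = 6. Remove 6 from H.
That leaves H = 2. So J can't be 2.
That leaves J = 5. Eliminate 5 elsewhere: M.
That leaves M = 7.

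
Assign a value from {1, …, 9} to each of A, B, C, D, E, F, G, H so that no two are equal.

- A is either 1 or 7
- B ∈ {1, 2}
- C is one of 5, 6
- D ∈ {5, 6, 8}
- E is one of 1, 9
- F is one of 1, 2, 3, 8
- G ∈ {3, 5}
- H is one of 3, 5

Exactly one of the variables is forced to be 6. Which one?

C

Among the 8 variables, 7 fits only A (and all 8 values in {1, 2, 3, 5, 6, 7, 8, 9} must be used), so A = 7.
Among the 7 still-open variables, 9 fits only E (and all 7 values in {1, 2, 3, 5, 6, 8, 9} must be used), so E = 9.
The 2 variables G and H are confined to {3, 5}, which locks those values in; drop them from C, D, F.
So 6 goes to C.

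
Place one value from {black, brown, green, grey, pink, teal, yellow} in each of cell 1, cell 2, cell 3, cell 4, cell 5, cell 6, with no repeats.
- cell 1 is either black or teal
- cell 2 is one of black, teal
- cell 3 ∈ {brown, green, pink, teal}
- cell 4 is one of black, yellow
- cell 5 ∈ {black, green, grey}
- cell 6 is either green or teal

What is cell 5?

grey

cell 1 and cell 2 between them cover only {black, teal} — a naked pair. Remove those values from cell 3, cell 4, cell 5, cell 6.
That leaves cell 4 = yellow.
cell 6 must be green (only option left). Eliminate green elsewhere: cell 3, cell 5.
So cell 5 = grey.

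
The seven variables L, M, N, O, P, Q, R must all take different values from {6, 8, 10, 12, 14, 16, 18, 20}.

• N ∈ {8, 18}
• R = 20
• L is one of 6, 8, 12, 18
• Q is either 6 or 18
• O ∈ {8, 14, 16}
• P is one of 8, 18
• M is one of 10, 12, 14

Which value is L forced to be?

R has just one choice, so R = 20.
The 2 variables N and P are confined to {8, 18}, which locks those values in; drop them from L, O, Q.
Q's domain is down to {6}, so Q = 6. Strike 6 from L.
So L = 12.

12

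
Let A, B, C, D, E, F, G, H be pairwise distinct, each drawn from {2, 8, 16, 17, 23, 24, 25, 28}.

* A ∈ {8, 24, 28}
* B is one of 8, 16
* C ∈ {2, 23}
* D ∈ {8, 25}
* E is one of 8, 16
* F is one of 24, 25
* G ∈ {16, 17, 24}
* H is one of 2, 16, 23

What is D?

The 8 variables draw from only 8 values {2, 8, 16, 17, 23, 24, 25, 28}, so each is used; only G can be 17, hence G = 17.
Among the 7 still-open variables, 28 fits only A (and all 7 values in {2, 8, 16, 23, 24, 25, 28} must be used), so A = 28.
Among the 6 still-open variables, 24 fits only F (and all 6 values in {2, 8, 16, 23, 24, 25} must be used), so F = 24.
Among the 5 still-open variables, 25 fits only D (and all 5 values in {2, 8, 16, 23, 25} must be used), so D = 25.

25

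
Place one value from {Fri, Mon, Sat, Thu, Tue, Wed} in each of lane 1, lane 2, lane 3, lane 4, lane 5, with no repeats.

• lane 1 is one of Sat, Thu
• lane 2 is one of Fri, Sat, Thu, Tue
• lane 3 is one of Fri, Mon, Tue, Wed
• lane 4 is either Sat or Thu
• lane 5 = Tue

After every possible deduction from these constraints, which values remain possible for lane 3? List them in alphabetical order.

Mon, Wed

lane 5's domain is down to {Tue}, so lane 5 = Tue. Remove Tue from lane 2, lane 3.
lane 1 and lane 4 between them cover only {Sat, Thu} — a naked pair. Remove those values from lane 2.
lane 2 must be Fri (only option left). So lane 3 can't be Fri.
No further eliminations apply; lane 3 can still be any of Mon, Wed.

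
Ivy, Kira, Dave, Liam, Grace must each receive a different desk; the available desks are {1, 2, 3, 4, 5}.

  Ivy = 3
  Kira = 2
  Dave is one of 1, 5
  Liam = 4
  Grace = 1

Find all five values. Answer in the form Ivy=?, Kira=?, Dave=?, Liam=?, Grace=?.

Ivy's domain is down to {3}, so Ivy = 3.
Kira has just one choice, so Kira = 2.
Liam's domain is down to {4}, so Liam = 4.
Grace has just one choice, so Grace = 1. Strike 1 from Dave.
That leaves Dave = 5.

Ivy=3, Kira=2, Dave=5, Liam=4, Grace=1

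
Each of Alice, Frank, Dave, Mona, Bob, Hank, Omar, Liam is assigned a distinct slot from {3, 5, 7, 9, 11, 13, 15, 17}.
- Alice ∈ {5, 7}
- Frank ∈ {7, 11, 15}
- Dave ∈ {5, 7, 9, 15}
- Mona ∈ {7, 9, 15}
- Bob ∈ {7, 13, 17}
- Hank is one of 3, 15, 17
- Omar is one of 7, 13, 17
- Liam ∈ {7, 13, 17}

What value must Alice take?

The 8 variables together cover exactly {3, 5, 7, 9, 11, 13, 15, 17} — 8 values for 8 variables — and 3 appears only in Hank's list, so Hank = 3.
The 7 still-open variables together cover exactly {5, 7, 9, 11, 13, 15, 17} — 7 values for 7 variables — and 11 appears only in Frank's list, so Frank = 11.
The 3 variables Bob, Omar, Liam are confined to {7, 13, 17}, which locks those values in; drop them from Alice, Dave, Mona.
So Alice = 5.

5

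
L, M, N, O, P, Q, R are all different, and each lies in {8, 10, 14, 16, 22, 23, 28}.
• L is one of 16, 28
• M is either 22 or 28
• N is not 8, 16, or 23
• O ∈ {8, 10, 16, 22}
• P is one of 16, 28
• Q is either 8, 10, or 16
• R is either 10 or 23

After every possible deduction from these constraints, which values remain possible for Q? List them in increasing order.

8, 10

The 7 variables together cover exactly {8, 10, 14, 16, 22, 23, 28} — 7 values for 7 variables — and 14 appears only in N's list, so N = 14.
The 6 still-open variables together cover exactly {8, 10, 16, 22, 23, 28} — 6 values for 6 variables — and 23 appears only in R's list, so R = 23.
L and P share exactly the 2 values {16, 28}; by pigeonhole those values go to them, so strike 16, 28 from M, O, Q.
M's domain is down to {22}, so M = 22. Eliminate 22 elsewhere: O.
No further eliminations apply; Q can still be any of 8, 10.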